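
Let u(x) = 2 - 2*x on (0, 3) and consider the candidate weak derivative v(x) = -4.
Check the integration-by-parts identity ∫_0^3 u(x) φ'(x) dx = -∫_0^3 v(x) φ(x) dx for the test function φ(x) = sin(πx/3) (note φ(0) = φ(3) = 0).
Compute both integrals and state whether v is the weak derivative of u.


LHS = 12/π, RHS = 24/π. No, v is not the weak derivative of u.

u(x) = 2 - 2*x, classical derivative u'(x) = -2.
φ(x) = sin(πx/3), so φ'(x) = π*cos(π*x/3)/3.
Note φ(0) = φ(3) = 0, so the boundary term u·φ vanishes.
LHS = ∫_0^3 u(x) φ'(x) dx = ∫_0^3 (-2*π*x*cos(π*x/3)/3 + 2*π*cos(π*x/3)/3) dx. Term by term:
  ∫_0^3 2*π*cos(π*x/3)/3 dx = 0;  ∫_0^3 -2*π*x*cos(π*x/3)/3 dx = 12/π.
Sum: 0 + 12/π = 12/π.
So LHS = 12/π.
∫_0^3 v(x) φ(x) dx = ∫_0^3 (-4*sin(π*x/3)) dx. Term by term:
  ∫_0^3 -4*sin(π*x/3) dx = -24/π.
So RHS = -∫_0^3 v(x) φ(x) dx = 24/π.
LHS − RHS = -12/π ≠ 0, so the identity fails.
(For a valid weak derivative the identity must hold for EVERY test function, in particular this one. The failure shows v is NOT the weak derivative of u.)
Correct weak derivative would be u'(x) = -2.


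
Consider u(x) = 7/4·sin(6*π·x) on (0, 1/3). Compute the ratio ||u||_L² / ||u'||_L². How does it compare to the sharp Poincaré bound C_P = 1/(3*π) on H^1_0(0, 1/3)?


||u||_L² / ||u'||_L² = 1/(6*π) < C_P = 1/(3*π).

u(x) = 7/4·sin(6*π·x), so u'(x) = 21*π*cos(6*π*x)/2.
Writing u(x) = A·sin(kπx/L) with A = 7/4 and k = 2, use ∫_0^L sin²(kπx/L) dx = L/2 and ∫_0^L cos²(kπx/L) dx = L/2.
u² = 49/16·sin²(6*π·x) and (u')² = 441*π^2/4·cos²(6*π·x), and each of sin², cos² integrates to L/2 = 1/6 over (0, 1/3).
∫_0^1/3 u² dx = 49/96, so ||u||_L² = 7*sqrt(6)/24.
∫_0^1/3 (u')² dx = 147*π^2/8, so ||u'||_L² = 7*sqrt(6)*π/4.
Ratio ||u||_L² / ||u'||_L² = 1/(6*π).
Sharp Poincaré constant on H^1_0(0, 1/3) is C_P = L/π = 1/(3*π), achieved by sin(3*π·x).
This is the k = 2 harmonic; the ratio L/(kπ) is strictly less than C_P = L/π, consistent with the sharp inequality ||u||_L² ≤ C_P ||u'||_L².


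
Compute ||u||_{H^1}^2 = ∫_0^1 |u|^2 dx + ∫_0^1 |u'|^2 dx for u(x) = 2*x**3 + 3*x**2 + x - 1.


||u||_{H^1}^2 = 10963/210

The H^1 norm (squared) on an interval (0, L) is
  ||u||_{H^1}^2 = ∫_0^L u(x)^2 dx + ∫_0^L u'(x)^2 dx.
Compute u'(x) = 6*x**2 + 6*x + 1.
Then u(x)^2 = 4*x**6 + 12*x**5 + 13*x**4 + 2*x**3 - 5*x**2 - 2*x + 1 and u'(x)^2 = 36*x**4 + 72*x**3 + 48*x**2 + 12*x + 1.
Integrate each monomial from 0 to 1 using ∫_0^1 c·x^n dx = c·1^(n+1)/(n+1):
  ∫_0^1 u(x)^2 dx = ∫_0^1 (4*x^6 + 12*x^5 + 13*x^4 + 2*x^3 - 5*x^2 - 2*x + 1) dx. Term by term:
    ∫_0^1 4*x^6 dx = 4/7;  ∫_0^1 12*x^5 dx = 2;  ∫_0^1 13*x^4 dx = 13/5;
    ∫_0^1 2*x^3 dx = 1/2;  ∫_0^1 -5*x^2 dx = -5/3;  ∫_0^1 -2*x dx = -1;
    ∫_0^1 1 dx = 1.
  Sum: 4/7 + 2 + 13/5 + 1/2 − 5/3 − 1 + 1 = 841/210.
  ∫_0^1 u'(x)^2 dx = ∫_0^1 (36*x^4 + 72*x^3 + 48*x^2 + 12*x + 1) dx. Term by term:
    ∫_0^1 36*x^4 dx = 36/5;  ∫_0^1 72*x^3 dx = 18;  ∫_0^1 48*x^2 dx = 16;
    ∫_0^1 12*x dx = 6;  ∫_0^1 1 dx = 1.
  Sum: 36/5 + 18 + 16 + 6 + 1 = 241/5.
Adding: ||u||_{H^1}^2 = 841/210 + 241/5 = 10963/210.


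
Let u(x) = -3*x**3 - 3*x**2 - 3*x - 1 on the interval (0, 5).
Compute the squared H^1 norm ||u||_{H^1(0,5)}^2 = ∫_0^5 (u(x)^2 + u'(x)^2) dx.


||u||_{H^1}^2 = 1682775/7

The H^1 norm (squared) on an interval (0, L) is
  ||u||_{H^1}^2 = ∫_0^L u(x)^2 dx + ∫_0^L u'(x)^2 dx.
Compute u'(x) = -9*x**2 - 6*x - 3.
Then u(x)^2 = 9*x**6 + 18*x**5 + 27*x**4 + 24*x**3 + 15*x**2 + 6*x + 1 and u'(x)^2 = 81*x**4 + 108*x**3 + 90*x**2 + 36*x + 9.
Integrate each monomial from 0 to 5 using ∫_0^5 c·x^n dx = c·5^(n+1)/(n+1):
  ∫_0^5 u(x)^2 dx = ∫_0^5 (9*x^6 + 18*x^5 + 27*x^4 + 24*x^3 + 15*x^2 + 6*x + 1) dx. Term by term:
    ∫_0^5 9*x^6 dx = 703125/7;  ∫_0^5 18*x^5 dx = 46875;  ∫_0^5 27*x^4 dx = 16875;
    ∫_0^5 24*x^3 dx = 3750;  ∫_0^5 15*x^2 dx = 625;  ∫_0^5 6*x dx = 75;
    ∫_0^5 1 dx = 5.
  Sum: 703125/7 + 46875 + 16875 + 3750 + 625 + 75 + 5 = 1180560/7.
  ∫_0^5 u'(x)^2 dx = ∫_0^5 (81*x^4 + 108*x^3 + 90*x^2 + 36*x + 9) dx. Term by term:
    ∫_0^5 81*x^4 dx = 50625;  ∫_0^5 108*x^3 dx = 16875;  ∫_0^5 90*x^2 dx = 3750;
    ∫_0^5 36*x dx = 450;  ∫_0^5 9 dx = 45.
  Sum: 50625 + 16875 + 3750 + 450 + 45 = 71745.
Adding: ||u||_{H^1}^2 = 1180560/7 + 71745 = 1682775/7.


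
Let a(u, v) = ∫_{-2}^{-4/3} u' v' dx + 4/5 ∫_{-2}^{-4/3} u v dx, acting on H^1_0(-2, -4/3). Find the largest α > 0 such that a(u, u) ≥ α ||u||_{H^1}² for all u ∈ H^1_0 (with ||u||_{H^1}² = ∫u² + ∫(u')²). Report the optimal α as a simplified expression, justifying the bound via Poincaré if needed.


α = (16 + 45*π^2)/(5*(4 + 9*π^2))

Coercivity of a(·,·) on H^1_0(-2, -4/3) means a(u, u) ≥ α ||u||_{H^1}² for every u ∈ H^1_0.
The interval has length L = 2/3, and Poincaré/coercivity depend only on L. Here a(u, u) = ∫(u')² + (4/5)·∫u².
Here 0 < c = 4/5 < 1. The condition a(u,u) ≥ α||u||_{H^1}² reads (1−α)∫(u')² ≥ (α−c)∫u². Any admissible α is ≤ 1 (rapidly oscillating u have ∫u²/∫(u')² → 0), and α = 1 would force 0 ≥ (1−c)∫u², impossible since c < 1; so 1−α > 0. By the sharp Poincaré inequality on H^1_0 of an interval of length L, ∫(u')² ≥ (π/L)²∫u² with equality for the first sine mode sin(π(x−x₀)/L) (x₀ the left endpoint), so the inequality holds for all u iff (1−α)(π/L)² ≥ α − c, i.e. α ≤ ((π/L)² + c)/((π/L)² + 1) = (1 + c(L/π)²)/(1 + (L/π)²). With (π/L)² = 9*π^2/4 and c = 4/5, the largest admissible constant is α = ((π/L)² + c)/((π/L)² + 1).
Simplifying, α = (16 + 45*π^2)/(5*(4 + 9*π^2)).


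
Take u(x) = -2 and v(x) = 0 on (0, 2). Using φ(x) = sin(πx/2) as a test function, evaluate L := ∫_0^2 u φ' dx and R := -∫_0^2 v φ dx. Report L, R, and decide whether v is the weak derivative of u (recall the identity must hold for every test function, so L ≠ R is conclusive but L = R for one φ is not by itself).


LHS = 0, RHS = 0. Yes, v = u' weakly.

u(x) = -2, classical derivative u'(x) = 0.
φ(x) = sin(πx/2), so φ'(x) = π*cos(π*x/2)/2.
Note φ(0) = φ(2) = 0, so the boundary term u·φ vanishes.
LHS = ∫_0^2 u(x) φ'(x) dx = ∫_0^2 (-π*cos(π*x/2)) dx. Term by term:
  ∫_0^2 -π*cos(π*x/2) dx = 0.
So LHS = 0.
∫_0^2 v(x) φ(x) dx = ∫_0^2 (0) dx. Term by term:
  ∫_0^2 0 dx = 0.
So RHS = -∫_0^2 v(x) φ(x) dx = 0.
LHS = RHS, so the identity holds for this test φ.
Moreover u is smooth here and v(x) = u'(x) = 0 pointwise, so the identity holds for every test function. Hence v is the weak derivative of u.


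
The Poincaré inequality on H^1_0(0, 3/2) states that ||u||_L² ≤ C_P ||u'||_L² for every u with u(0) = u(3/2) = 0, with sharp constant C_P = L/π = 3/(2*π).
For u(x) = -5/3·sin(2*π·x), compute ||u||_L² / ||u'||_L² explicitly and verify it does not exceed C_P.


||u||_L² / ||u'||_L² = 1/(2*π) < C_P = 3/(2*π).

u(x) = -5/3·sin(2*π·x), so u'(x) = -10*π*cos(2*π*x)/3.
Writing u(x) = A·sin(kπx/L) with A = -5/3 and k = 3, use ∫_0^L sin²(kπx/L) dx = L/2 and ∫_0^L cos²(kπx/L) dx = L/2.
u² = 25/9·sin²(2*π·x) and (u')² = 100*π^2/9·cos²(2*π·x), and each of sin², cos² integrates to L/2 = 3/4 over (0, 3/2).
∫_0^3/2 u² dx = 25/12, so ||u||_L² = 5*sqrt(3)/6.
∫_0^3/2 (u')² dx = 25*π^2/3, so ||u'||_L² = 5*sqrt(3)*π/3.
Ratio ||u||_L² / ||u'||_L² = 1/(2*π).
Sharp Poincaré constant on H^1_0(0, 3/2) is C_P = L/π = 3/(2*π), achieved by sin(2*π/3·x).
This is the k = 3 harmonic; the ratio L/(kπ) is strictly less than C_P = L/π, consistent with the sharp inequality ||u||_L² ≤ C_P ||u'||_L².


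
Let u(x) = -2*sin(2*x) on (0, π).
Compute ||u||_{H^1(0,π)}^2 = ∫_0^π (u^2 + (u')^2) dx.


||u||_{H^1(0,π)}^2 = 10*π

u'(x) = -4*cos(2*x).
Expand u² and (u')² and integrate term by term on (0, π), using: for integers n ≥ 1, ∫_0^π sin²(nx) dx = ∫_0^π cos²(nx) dx = π/2; for n ≠ n', ∫_0^π sin(nx)sin(n'x) dx = ∫_0^π cos(nx)cos(n'x) dx = 0; and by product-to-sum, ∫_0^π sin(nx)cos(n'x) dx = ½∫_0^π [sin((n+n')x) + sin((n−n')x)] dx, which is 0 when n+n' is even and 2n/(n²−n'²) when n+n' is odd (it need not vanish on (0, π)).
  u² squared terms: (-2)²·∫sin(2x)² dx = 4·π/2 = 2*π.
  So ∫_0^π u² dx = 2*π.
  (u')² squared terms: (-4)²·∫cos(2x)² dx = 16·π/2 = 8*π.
  So ∫_0^π (u')² dx = 8*π.
||u||_{H^1}^2 = (2*π) + (8*π) = 10*π.


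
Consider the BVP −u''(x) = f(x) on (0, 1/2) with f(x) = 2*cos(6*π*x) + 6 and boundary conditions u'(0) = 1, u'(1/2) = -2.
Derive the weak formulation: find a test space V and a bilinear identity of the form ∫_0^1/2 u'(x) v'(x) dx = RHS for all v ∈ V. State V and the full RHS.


V = H^1(0, 1/2) (v unrestricted at boundary; u is determined up to an additive constant); weak form: ∫_0^1/2 u'v' dx = ∫_0^1/2 (2*cos(6*π*x) + 6) v dx − 2·v(1/2) − v(0) for all v ∈ V.

Multiply both sides by a test function v and integrate from 0 to 1/2:
  ∫_0^1/2 −u''(x) v(x) dx = ∫_0^1/2 f(x) v(x) dx.
Integrate the LHS by parts once:
  ∫_0^1/2 −u'' v dx = −[u'(x) v(x)]_0^1/2 + ∫_0^1/2 u'(x) v'(x) dx.
Thus ∫_0^1/2 u'(x) v'(x) dx = ∫_0^1/2 f(x) v(x) dx + [u'(x) v(x)]_0^1/2.
Choose V so that boundary terms are either known or forced to vanish.
u has inhomogeneous Neumann u'(0) = 1, u'(1/2) = -2. [u' v]_0^1/2 = (-2)·v(1/2) − (1)·v(0) = − 2·v(1/2) − v(0). Take V = H^1(0, 1/2); boundary term becomes part of RHS.
Weak formulation: find u (satisfying any essential BC) such that ∫_0^1/2 u'(x) v'(x) dx = ∫_0^1/2 f v dx − 2·v(1/2) − v(0) for all v ∈ V (Neumann data are natural BCs: they enter the RHS as boundary terms).
Substituting f(x) = 2*cos(6*π*x) + 6, the right-hand side is ∫_0^1/2 (2*cos(6*π*x) + 6) v dx − 2·v(1/2) − v(0).
Compatibility check (pure Neumann): taking v ≡ 1 ∈ V gives 0 = ∫_0^1/2 f dx + (-2) − (1), i.e. ∫_0^1/2 f dx must equal u'(0) − u'(1/2) = 3. Indeed ∫_0^1/2 (2*cos(6*π*x) + 6) dx = 3, so the data are compatible. The solution is then unique only up to an additive constant (fix it e.g. by requiring ∫_0^1/2 u dx = 0).


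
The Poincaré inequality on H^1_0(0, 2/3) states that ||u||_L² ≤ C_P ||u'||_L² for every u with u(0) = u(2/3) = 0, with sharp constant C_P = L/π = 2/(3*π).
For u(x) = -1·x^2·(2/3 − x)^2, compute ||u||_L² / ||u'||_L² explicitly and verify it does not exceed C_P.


||u||_L² / ||u'||_L² = sqrt(3)/9 < C_P = 2/(3*π).

u(x) = -1·x^2·(2/3 − x)^2, so u'(x) = 4*x*(-9*x^2 + 9*x - 2)/9.
u(x) = -1·x^2·(2/3 − x)^2 vanishes at x = 0 and x = 2/3, so u ∈ H^1_0(0, 2/3). Differentiate via the product rule and integrate the resulting polynomials term by term.
  ∫_0^2/3 u² dx = ∫_0^2/3 (x^8 - 8*x^7/3 + 8*x^6/3 - 32*x^5/27 + 16*x^4/81) dx. Term by term:
    ∫_0^2/3 x^8 dx = 512/177147;  ∫_0^2/3 -8*x^7/3 dx = -256/19683;  ∫_0^2/3 8*x^6/3 dx = 1024/45927;
    ∫_0^2/3 -32*x^5/27 dx = -1024/59049;  ∫_0^2/3 16*x^4/81 dx = 512/98415.
  Sum: 512/177147 − 256/19683 + 1024/45927 − 1024/59049 + 512/98415 = 256/6200145.
  ∫_0^2/3 (u')² dx = ∫_0^2/3 (16*x^6 - 32*x^5 + 208*x^4/9 - 64*x^3/9 + 64*x^2/81) dx. Term by term:
    ∫_0^2/3 16*x^6 dx = 2048/15309;  ∫_0^2/3 -32*x^5 dx = -1024/2187;  ∫_0^2/3 208*x^4/9 dx = 6656/10935;
    ∫_0^2/3 -64*x^3/9 dx = -256/729;  ∫_0^2/3 64*x^2/81 dx = 512/6561.
  Sum: 2048/15309 − 1024/2187 + 6656/10935 − 256/729 + 512/6561 = 256/229635.
∫_0^2/3 u² dx = 256/6200145, so ||u||_L² = 16*sqrt(105)/25515.
∫_0^2/3 (u')² dx = 256/229635, so ||u'||_L² = 16*sqrt(35)/2835.
Ratio ||u||_L² / ||u'||_L² = sqrt(3)/9.
Sharp Poincaré constant on H^1_0(0, 2/3) is C_P = L/π = 2/(3*π), achieved by sin(3*π/2·x).
A polynomial bump cannot attain the sharp Poincaré constant (only the first sine eigenfunction does), so the ratio is strictly less than C_P, consistent with ||u||_L² ≤ C_P ||u'||_L².


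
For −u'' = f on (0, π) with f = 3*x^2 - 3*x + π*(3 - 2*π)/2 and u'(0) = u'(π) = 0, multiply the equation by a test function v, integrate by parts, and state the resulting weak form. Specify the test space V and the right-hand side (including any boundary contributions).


V = H^1(0, π) (no boundary constraint on v; u is determined up to an additive constant); weak form: ∫_0^π u'v' dx = ∫_0^π (3*x^2 - 3*x + π*(3 - 2*π)/2) v dx for all v ∈ V.

Multiply both sides by a test function v and integrate from 0 to π:
  ∫_0^π −u''(x) v(x) dx = ∫_0^π f(x) v(x) dx.
Integrate the LHS by parts once:
  ∫_0^π −u'' v dx = −[u'(x) v(x)]_0^π + ∫_0^π u'(x) v'(x) dx.
Thus ∫_0^π u'(x) v'(x) dx = ∫_0^π f(x) v(x) dx + [u'(x) v(x)]_0^π.
Choose V so that boundary terms are either known or forced to vanish.
u has homogeneous Neumann: u'(0) = u'(π) = 0. So [u' v]_0^π = 0·v(π) − 0·v(0) = 0 for any v; take V = H^1(0, π).
Weak formulation: find u (satisfying any essential BC) such that ∫_0^π u'(x) v'(x) dx = ∫_0^π f v dx for all v ∈ V (homogeneous Neumann, so boundary terms vanish).
Substituting f(x) = 3*x^2 - 3*x + π*(3 - 2*π)/2, the right-hand side is ∫_0^π (3*x^2 - 3*x + π*(3 - 2*π)/2) v dx.
Compatibility check (pure Neumann): taking v ≡ 1 ∈ V gives 0 = ∫_0^π f dx + (0) − (0), i.e. ∫_0^π f dx must equal u'(0) − u'(π) = 0. Indeed ∫_0^π (3*x^2 - 3*x + π*(3 - 2*π)/2) dx = 0, so the data are compatible. The solution is then unique only up to an additive constant (fix it e.g. by requiring ∫_0^π u dx = 0).


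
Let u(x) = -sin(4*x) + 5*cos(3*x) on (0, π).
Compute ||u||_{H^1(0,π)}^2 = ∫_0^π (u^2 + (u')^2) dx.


||u||_{H^1(0,π)}^2 = -800/7 + 267*π/2

u'(x) = -15*sin(3*x) - 4*cos(4*x).
Expand u² and (u')² and integrate term by term on (0, π), using: for integers n ≥ 1, ∫_0^π sin²(nx) dx = ∫_0^π cos²(nx) dx = π/2; for n ≠ n', ∫_0^π sin(nx)sin(n'x) dx = ∫_0^π cos(nx)cos(n'x) dx = 0; and by product-to-sum, ∫_0^π sin(nx)cos(n'x) dx = ½∫_0^π [sin((n+n')x) + sin((n−n')x)] dx, which is 0 when n+n' is even and 2n/(n²−n'²) when n+n' is odd (it need not vanish on (0, π)).
  u² squared terms: (-1)²·∫sin(4x)² dx = 1·π/2 = π/2;  (5)²·∫cos(3x)² dx = 25·π/2 = 25*π/2.
  u² cross terms: 2·(-1)·(5)·∫sin(4x)·cos(3x) dx = -10·(8/7) = -80/7.
  So ∫_0^π u² dx = π/2 + 25*π/2 − 80/7 = -80/7 + 13*π.
  (u')² squared terms: (-15)²·∫sin(3x)² dx = 225·π/2 = 225*π/2;  (-4)²·∫cos(4x)² dx = 16·π/2 = 8*π.
  (u')² cross terms: 2·(-15)·(-4)·∫sin(3x)·cos(4x) dx = 120·(-6/7) = -720/7.
  So ∫_0^π (u')² dx = 225*π/2 + 8*π − 720/7 = -720/7 + 241*π/2.
||u||_{H^1}^2 = (-80/7 + 13*π) + (-720/7 + 241*π/2) = -800/7 + 267*π/2.


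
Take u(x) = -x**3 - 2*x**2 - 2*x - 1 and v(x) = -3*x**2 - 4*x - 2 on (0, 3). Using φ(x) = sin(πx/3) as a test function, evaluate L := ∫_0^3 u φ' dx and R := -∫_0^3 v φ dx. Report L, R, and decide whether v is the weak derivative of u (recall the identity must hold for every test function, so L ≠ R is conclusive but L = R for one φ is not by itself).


LHS = -324/π^3 + 129/π, RHS = -324/π^3 + 129/π. Yes, v = u' weakly.

u(x) = -x**3 - 2*x**2 - 2*x - 1, classical derivative u'(x) = -3*x**2 - 4*x - 2.
φ(x) = sin(πx/3), so φ'(x) = π*cos(π*x/3)/3.
Note φ(0) = φ(3) = 0, so the boundary term u·φ vanishes.
LHS = ∫_0^3 u(x) φ'(x) dx = ∫_0^3 (-π*x^3*cos(π*x/3)/3 - 2*π*x^2*cos(π*x/3)/3 - 2*π*x*cos(π*x/3)/3 - π*cos(π*x/3)/3) dx. Term by term:
  ∫_0^3 -π*cos(π*x/3)/3 dx = 0;  ∫_0^3 -2*π*x*cos(π*x/3)/3 dx = 12/π;  ∫_0^3 -2*π*x^2*cos(π*x/3)/3 dx = 36/π;
  ∫_0^3 -π*x^3*cos(π*x/3)/3 dx = -324/π^3 + 81/π.
Sum: 0 + 12/π + 36/π + -324/π^3 + 81/π = -324/π^3 + 129/π.
So LHS = -324/π^3 + 129/π.
∫_0^3 v(x) φ(x) dx = ∫_0^3 (-3*x^2*sin(π*x/3) - 4*x*sin(π*x/3) - 2*sin(π*x/3)) dx. Term by term:
  ∫_0^3 -2*sin(π*x/3) dx = -12/π;  ∫_0^3 -4*x*sin(π*x/3) dx = -36/π;  ∫_0^3 -3*x^2*sin(π*x/3) dx = -81/π + 324/π^3.
Sum: -12/π − 36/π + -81/π + 324/π^3 = -129/π + 324/π^3.
So RHS = -∫_0^3 v(x) φ(x) dx = -324/π^3 + 129/π.
LHS = RHS, so the identity holds for this test φ.
Moreover u is smooth here and v(x) = u'(x) = -3*x**2 - 4*x - 2 pointwise, so the identity holds for every test function. Hence v is the weak derivative of u.


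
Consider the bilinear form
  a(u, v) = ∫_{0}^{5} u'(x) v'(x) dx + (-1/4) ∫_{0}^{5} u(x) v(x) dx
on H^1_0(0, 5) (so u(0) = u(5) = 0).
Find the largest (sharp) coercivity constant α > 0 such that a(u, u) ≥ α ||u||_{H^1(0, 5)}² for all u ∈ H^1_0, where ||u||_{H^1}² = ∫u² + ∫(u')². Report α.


α = (-25/4 + π^2)/(π^2 + 25)

Coercivity of a(·,·) on H^1_0(0, 5) means a(u, u) ≥ α ||u||_{H^1}² for every u ∈ H^1_0.
The interval has length L = 5, and Poincaré/coercivity depend only on L. Here a(u, u) = ∫(u')² + (-1/4)·∫u².
Here c = -1/4 < 0 with |c| < (π/L)² = π^2/25, so coercivity still holds. The condition a(u,u) ≥ α||u||_{H^1}² reads (1−α)∫(u')² ≥ (α−c)∫u². Any admissible α is ≤ 1 (rapidly oscillating u have ∫u²/∫(u')² → 0), and α = 1 would force 0 ≥ (1−c)∫u², impossible since c < 1; so 1−α > 0. By the sharp Poincaré inequality on H^1_0 of an interval of length L, ∫(u')² ≥ (π/L)²∫u² with equality for the first sine mode sin(π(x−x₀)/L) (x₀ the left endpoint), so the inequality holds for all u iff (1−α)(π/L)² ≥ α − c, i.e. α ≤ ((π/L)² + c)/((π/L)² + 1) = (1 + c(L/π)²)/(1 + (L/π)²). (Direct route, valid since c ≤ 0: Poincaré gives c∫u² ≥ c(L/π)²∫(u')², so a(u,u) ≥ (1 + c(L/π)²)∫(u')², while ||u||_{H^1}² ≤ (1 + (L/π)²)∫(u')²; dividing yields the same α.) With (π/L)² = π^2/25 and c = -1/4, the largest admissible constant is α = ((π/L)² + c)/((π/L)² + 1).
Simplifying, α = (-25/4 + π^2)/(π^2 + 25).


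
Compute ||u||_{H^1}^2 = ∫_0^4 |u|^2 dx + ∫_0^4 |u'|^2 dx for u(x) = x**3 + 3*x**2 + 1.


||u||_{H^1}^2 = 470924/35

The H^1 norm (squared) on an interval (0, L) is
  ||u||_{H^1}^2 = ∫_0^L u(x)^2 dx + ∫_0^L u'(x)^2 dx.
Compute u'(x) = 3*x**2 + 6*x.
Then u(x)^2 = x**6 + 6*x**5 + 9*x**4 + 2*x**3 + 6*x**2 + 1 and u'(x)^2 = 9*x**4 + 36*x**3 + 36*x**2.
Integrate each monomial from 0 to 4 using ∫_0^4 c·x^n dx = c·4^(n+1)/(n+1):
  ∫_0^4 u(x)^2 dx = ∫_0^4 (x^6 + 6*x^5 + 9*x^4 + 2*x^3 + 6*x^2 + 1) dx. Term by term:
    ∫_0^4 x^6 dx = 16384/7;  ∫_0^4 6*x^5 dx = 4096;  ∫_0^4 9*x^4 dx = 9216/5;
    ∫_0^4 2*x^3 dx = 128;  ∫_0^4 6*x^2 dx = 128;  ∫_0^4 1 dx = 4.
  Sum: 16384/7 + 4096 + 9216/5 + 128 + 128 + 4 = 298892/35.
  ∫_0^4 u'(x)^2 dx = ∫_0^4 (9*x^4 + 36*x^3 + 36*x^2) dx. Term by term:
    ∫_0^4 9*x^4 dx = 9216/5;  ∫_0^4 36*x^3 dx = 2304;  ∫_0^4 36*x^2 dx = 768.
  Sum: 9216/5 + 2304 + 768 = 24576/5.
Adding: ||u||_{H^1}^2 = 298892/35 + 24576/5 = 470924/35.


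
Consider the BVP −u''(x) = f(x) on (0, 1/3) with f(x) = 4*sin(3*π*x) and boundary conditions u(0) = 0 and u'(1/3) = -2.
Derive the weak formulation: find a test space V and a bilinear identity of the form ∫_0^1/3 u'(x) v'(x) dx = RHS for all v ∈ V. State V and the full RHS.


V = {v ∈ H^1(0, 1/3) : v(0) = 0} (test functions vanish at x = 0 where u is specified); weak form: ∫_0^1/3 u'v' dx = ∫_0^1/3 (4*sin(3*π*x)) v dx − 2·v(1/3) for all v ∈ V.

Multiply both sides by a test function v and integrate from 0 to 1/3:
  ∫_0^1/3 −u''(x) v(x) dx = ∫_0^1/3 f(x) v(x) dx.
Integrate the LHS by parts once:
  ∫_0^1/3 −u'' v dx = −[u'(x) v(x)]_0^1/3 + ∫_0^1/3 u'(x) v'(x) dx.
Thus ∫_0^1/3 u'(x) v'(x) dx = ∫_0^1/3 f(x) v(x) dx + [u'(x) v(x)]_0^1/3.
Choose V so that boundary terms are either known or forced to vanish.
Mixed BC: u(0) = 0 (Dirichlet) and u'(1/3) = -2 (Neumann). Define V = {v ∈ H^1(0, 1/3) : v(0) = 0}. Then [u' v]_0^1/3 = u'(1/3)·v(1/3) − u'(0)·0 = − 2·v(1/3).
Weak formulation: find u (satisfying any essential BC) such that ∫_0^1/3 u'(x) v'(x) dx = ∫_0^1/3 f v dx − 2·v(1/3) for all v ∈ V (Dirichlet at 0 absorbed into V; Neumann datum at x = 1/3 contributes the boundary term).
Substituting f(x) = 4*sin(3*π*x), the right-hand side is ∫_0^1/3 (4*sin(3*π*x)) v dx − 2·v(1/3).


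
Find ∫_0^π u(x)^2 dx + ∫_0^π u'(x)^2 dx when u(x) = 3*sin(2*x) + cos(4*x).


||u||_{H^1(0,π)}^2 = 31*π

u'(x) = -4*sin(4*x) + 6*cos(2*x).
Expand u² and (u')² and integrate term by term on (0, π), using: for integers n ≥ 1, ∫_0^π sin²(nx) dx = ∫_0^π cos²(nx) dx = π/2; for n ≠ n', ∫_0^π sin(nx)sin(n'x) dx = ∫_0^π cos(nx)cos(n'x) dx = 0; and by product-to-sum, ∫_0^π sin(nx)cos(n'x) dx = ½∫_0^π [sin((n+n')x) + sin((n−n')x)] dx, which is 0 when n+n' is even and 2n/(n²−n'²) when n+n' is odd (it need not vanish on (0, π)).
  u² squared terms: (3)²·∫sin(2x)² dx = 9·π/2 = 9*π/2;  (1)²·∫cos(4x)² dx = 1·π/2 = π/2.
  u² cross terms: 2·(3)·(1)·∫sin(2x)·cos(4x) dx = 6·(0) = 0.
  So ∫_0^π u² dx = 9*π/2 + π/2 + 0 = 5*π.
  (u')² squared terms: (-4)²·∫sin(4x)² dx = 16·π/2 = 8*π;  (6)²·∫cos(2x)² dx = 36·π/2 = 18*π.
  (u')² cross terms: 2·(-4)·(6)·∫sin(4x)·cos(2x) dx = -48·(0) = 0.
  So ∫_0^π (u')² dx = 8*π + 18*π + 0 = 26*π.
||u||_{H^1}^2 = (5*π) + (26*π) = 31*π.


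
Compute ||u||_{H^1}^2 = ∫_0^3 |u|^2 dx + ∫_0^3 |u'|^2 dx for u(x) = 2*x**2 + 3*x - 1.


||u||_{H^1}^2 = 3687/5

The H^1 norm (squared) on an interval (0, L) is
  ||u||_{H^1}^2 = ∫_0^L u(x)^2 dx + ∫_0^L u'(x)^2 dx.
Compute u'(x) = 4*x + 3.
Then u(x)^2 = 4*x**4 + 12*x**3 + 5*x**2 - 6*x + 1 and u'(x)^2 = 16*x**2 + 24*x + 9.
Integrate each monomial from 0 to 3 using ∫_0^3 c·x^n dx = c·3^(n+1)/(n+1):
  ∫_0^3 u(x)^2 dx = ∫_0^3 (4*x^4 + 12*x^3 + 5*x^2 - 6*x + 1) dx. Term by term:
    ∫_0^3 4*x^4 dx = 972/5;  ∫_0^3 12*x^3 dx = 243;  ∫_0^3 5*x^2 dx = 45;
    ∫_0^3 -6*x dx = -27;  ∫_0^3 1 dx = 3.
  Sum: 972/5 + 243 + 45 − 27 + 3 = 2292/5.
  ∫_0^3 u'(x)^2 dx = ∫_0^3 (16*x^2 + 24*x + 9) dx. Term by term:
    ∫_0^3 16*x^2 dx = 144;  ∫_0^3 24*x dx = 108;  ∫_0^3 9 dx = 27.
  Sum: 144 + 108 + 27 = 279.
Adding: ||u||_{H^1}^2 = 2292/5 + 279 = 3687/5.


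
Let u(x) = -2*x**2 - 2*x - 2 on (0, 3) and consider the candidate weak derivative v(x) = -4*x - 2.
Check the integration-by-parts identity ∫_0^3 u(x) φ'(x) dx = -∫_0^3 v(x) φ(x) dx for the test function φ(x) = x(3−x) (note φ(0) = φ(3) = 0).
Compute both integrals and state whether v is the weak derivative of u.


LHS = 36, RHS = 36. Yes, v = u' weakly.

u(x) = -2*x**2 - 2*x - 2, classical derivative u'(x) = -4*x - 2.
φ(x) = x(3−x), so φ'(x) = 3 - 2*x.
Note φ(0) = φ(3) = 0, so the boundary term u·φ vanishes.
LHS = ∫_0^3 u(x) φ'(x) dx = ∫_0^3 (4*x^3 - 2*x^2 - 2*x - 6) dx. Term by term:
  ∫_0^3 4*x^3 dx = 81;  ∫_0^3 -2*x^2 dx = -18;  ∫_0^3 -2*x dx = -9;
  ∫_0^3 -6 dx = -18.
Sum: 81 − 18 − 9 − 18 = 36.
So LHS = 36.
∫_0^3 v(x) φ(x) dx = ∫_0^3 (4*x^3 - 10*x^2 - 6*x) dx. Term by term:
  ∫_0^3 4*x^3 dx = 81;  ∫_0^3 -10*x^2 dx = -90;  ∫_0^3 -6*x dx = -27.
Sum: 81 − 90 − 27 = -36.
So RHS = -∫_0^3 v(x) φ(x) dx = 36.
LHS = RHS, so the identity holds for this test φ.
Moreover u is smooth here and v(x) = u'(x) = -4*x - 2 pointwise, so the identity holds for every test function. Hence v is the weak derivative of u.


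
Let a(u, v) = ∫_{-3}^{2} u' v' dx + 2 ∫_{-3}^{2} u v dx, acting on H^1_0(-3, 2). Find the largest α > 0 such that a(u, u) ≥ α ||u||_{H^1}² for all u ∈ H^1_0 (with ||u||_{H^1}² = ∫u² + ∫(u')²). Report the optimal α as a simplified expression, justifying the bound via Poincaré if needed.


α = 1

Coercivity of a(·,·) on H^1_0(-3, 2) means a(u, u) ≥ α ||u||_{H^1}² for every u ∈ H^1_0.
The interval has length L = 5, and Poincaré/coercivity depend only on L. Here a(u, u) = ∫(u')² + (2)·∫u².
Here c = 2 ≥ 1, so a(u,u) = ∫(u')² + c∫u² ≥ ∫(u')² + ∫u² = ||u||_{H^1}², i.e. α = 1 works. No larger α is possible: a(u,u) ≥ α||u||_{H^1}² means (1−α)∫(u')² ≥ (α−c)∫u², and for the modes u_n = sin(nπ(x−x₀)/L) (x₀ the left endpoint) one has ∫u_n²/∫(u_n')² = (L/(nπ))² → 0, so a(u_n,u_n)/||u_n||_{H^1}² → 1. Hence the optimal constant is α = 1.
Therefore α = 1.


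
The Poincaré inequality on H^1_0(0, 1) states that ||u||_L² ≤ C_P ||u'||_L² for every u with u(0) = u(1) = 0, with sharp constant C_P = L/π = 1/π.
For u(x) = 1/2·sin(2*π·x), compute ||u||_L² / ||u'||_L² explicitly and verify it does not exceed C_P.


||u||_L² / ||u'||_L² = 1/(2*π) < C_P = 1/π.

u(x) = 1/2·sin(2*π·x), so u'(x) = π*cos(2*π*x).
Writing u(x) = A·sin(kπx/L) with A = 1/2 and k = 2, use ∫_0^L sin²(kπx/L) dx = L/2 and ∫_0^L cos²(kπx/L) dx = L/2.
u² = 1/4·sin²(2*π·x) and (u')² = π^2·cos²(2*π·x), and each of sin², cos² integrates to L/2 = 1/2 over (0, 1).
∫_0^1 u² dx = 1/8, so ||u||_L² = sqrt(2)/4.
∫_0^1 (u')² dx = π^2/2, so ||u'||_L² = sqrt(2)*π/2.
Ratio ||u||_L² / ||u'||_L² = 1/(2*π).
Sharp Poincaré constant on H^1_0(0, 1) is C_P = L/π = 1/π, achieved by sin(π·x).
This is the k = 2 harmonic; the ratio L/(kπ) is strictly less than C_P = L/π, consistent with the sharp inequality ||u||_L² ≤ C_P ||u'||_L².


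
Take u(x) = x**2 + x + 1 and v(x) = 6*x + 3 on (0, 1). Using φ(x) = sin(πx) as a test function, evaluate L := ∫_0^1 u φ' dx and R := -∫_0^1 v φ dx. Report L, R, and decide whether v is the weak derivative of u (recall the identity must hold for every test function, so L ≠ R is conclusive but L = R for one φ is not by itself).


LHS = -4/π, RHS = -12/π. No, v is not the weak derivative of u.

u(x) = x**2 + x + 1, classical derivative u'(x) = 2*x + 1.
φ(x) = sin(πx), so φ'(x) = π*cos(π*x).
Note φ(0) = φ(1) = 0, so the boundary term u·φ vanishes.
LHS = ∫_0^1 u(x) φ'(x) dx = ∫_0^1 (π*x^2*cos(π*x) + π*x*cos(π*x) + π*cos(π*x)) dx. Term by term:
  ∫_0^1 π*cos(π*x) dx = 0;  ∫_0^1 π*x*cos(π*x) dx = -2/π;  ∫_0^1 π*x^2*cos(π*x) dx = -2/π.
Sum: 0 − 2/π − 2/π = -4/π.
So LHS = -4/π.
∫_0^1 v(x) φ(x) dx = ∫_0^1 (6*x*sin(π*x) + 3*sin(π*x)) dx. Term by term:
  ∫_0^1 3*sin(π*x) dx = 6/π;  ∫_0^1 6*x*sin(π*x) dx = 6/π.
Sum: 6/π + 6/π = 12/π.
So RHS = -∫_0^1 v(x) φ(x) dx = -12/π.
LHS − RHS = 8/π ≠ 0, so the identity fails.
(For a valid weak derivative the identity must hold for EVERY test function, in particular this one. The failure shows v is NOT the weak derivative of u.)
Correct weak derivative would be u'(x) = 2*x + 1.


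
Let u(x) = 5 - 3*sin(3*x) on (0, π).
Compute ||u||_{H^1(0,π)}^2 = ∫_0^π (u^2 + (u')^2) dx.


||u||_{H^1(0,π)}^2 = -20 + 70*π

u'(x) = -9*cos(3*x).
Expand u² and (u')² and integrate term by term on (0, π), using: for integers n ≥ 1, ∫_0^π sin²(nx) dx = ∫_0^π cos²(nx) dx = π/2; for n ≠ n', ∫_0^π sin(nx)sin(n'x) dx = ∫_0^π cos(nx)cos(n'x) dx = 0; and by product-to-sum, ∫_0^π sin(nx)cos(n'x) dx = ½∫_0^π [sin((n+n')x) + sin((n−n')x)] dx, which is 0 when n+n' is even and 2n/(n²−n'²) when n+n' is odd (it need not vanish on (0, π)). For the constant mode: ∫_0^π 1 dx = π, ∫_0^π cos(nx) dx = 0, ∫_0^π sin(nx) dx = (1−(−1)^n)/n.
  u² squared terms: (5)²·∫1 dx = 25·π = 25*π;  (-3)²·∫sin(3x)² dx = 9·π/2 = 9*π/2.
  u² cross terms: 2·(5)·(-3)·∫1·sin(3x) dx = -30·(2/3) = -20.
  So ∫_0^π u² dx = 25*π + 9*π/2 − 20 = -20 + 59*π/2.
  (u')² squared terms: (-9)²·∫cos(3x)² dx = 81·π/2 = 81*π/2.
  So ∫_0^π (u')² dx = 81*π/2.
||u||_{H^1}^2 = (-20 + 59*π/2) + (81*π/2) = -20 + 70*π.


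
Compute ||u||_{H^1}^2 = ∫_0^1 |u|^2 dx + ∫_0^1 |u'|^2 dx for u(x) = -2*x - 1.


||u||_{H^1}^2 = 25/3

The H^1 norm (squared) on an interval (0, L) is
  ||u||_{H^1}^2 = ∫_0^L u(x)^2 dx + ∫_0^L u'(x)^2 dx.
Compute u'(x) = -2.
Then u(x)^2 = 4*x**2 + 4*x + 1 and u'(x)^2 = 4.
Integrate each monomial from 0 to 1 using ∫_0^1 c·x^n dx = c·1^(n+1)/(n+1):
  ∫_0^1 u(x)^2 dx = ∫_0^1 (4*x^2 + 4*x + 1) dx. Term by term:
    ∫_0^1 4*x^2 dx = 4/3;  ∫_0^1 4*x dx = 2;  ∫_0^1 1 dx = 1.
  Sum: 4/3 + 2 + 1 = 13/3.
  ∫_0^1 u'(x)^2 dx = ∫_0^1 (4) dx. Term by term:
    ∫_0^1 4 dx = 4.
Adding: ||u||_{H^1}^2 = 13/3 + 4 = 25/3.


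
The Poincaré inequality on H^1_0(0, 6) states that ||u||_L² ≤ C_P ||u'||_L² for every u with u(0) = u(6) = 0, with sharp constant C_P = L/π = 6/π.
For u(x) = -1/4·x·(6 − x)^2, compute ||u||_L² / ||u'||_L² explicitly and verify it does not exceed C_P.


||u||_L² / ||u'||_L² = 3*sqrt(14)/7 < C_P = 6/π.

u(x) = -1/4·x·(6 − x)^2, so u'(x) = 3*(2 - x)*(x - 6)/4.
u(x) = -1/4·x·(6 − x)^2 vanishes at x = 0 and x = 6, so u ∈ H^1_0(0, 6). Differentiate via the product rule and integrate the resulting polynomials term by term.
  ∫_0^6 u² dx = ∫_0^6 (x^6/16 - 3*x^5/2 + 27*x^4/2 - 54*x^3 + 81*x^2) dx. Term by term:
    ∫_0^6 x^6/16 dx = 17496/7;  ∫_0^6 -3*x^5/2 dx = -11664;  ∫_0^6 27*x^4/2 dx = 104976/5;
    ∫_0^6 -54*x^3 dx = -17496;  ∫_0^6 81*x^2 dx = 5832.
  Sum: 17496/7 − 11664 + 104976/5 − 17496 + 5832 = 5832/35.
  ∫_0^6 (u')² dx = ∫_0^6 (9*x^4/16 - 9*x^3 + 99*x^2/2 - 108*x + 81) dx. Term by term:
    ∫_0^6 9*x^4/16 dx = 4374/5;  ∫_0^6 -9*x^3 dx = -2916;  ∫_0^6 99*x^2/2 dx = 3564;
    ∫_0^6 -108*x dx = -1944;  ∫_0^6 81 dx = 486.
  Sum: 4374/5 − 2916 + 3564 − 1944 + 486 = 324/5.
∫_0^6 u² dx = 5832/35, so ||u||_L² = 54*sqrt(70)/35.
∫_0^6 (u')² dx = 324/5, so ||u'||_L² = 18*sqrt(5)/5.
Ratio ||u||_L² / ||u'||_L² = 3*sqrt(14)/7.
Sharp Poincaré constant on H^1_0(0, 6) is C_P = L/π = 6/π, achieved by sin(π/6·x).
A polynomial bump cannot attain the sharp Poincaré constant (only the first sine eigenfunction does), so the ratio is strictly less than C_P, consistent with ||u||_L² ≤ C_P ||u'||_L².


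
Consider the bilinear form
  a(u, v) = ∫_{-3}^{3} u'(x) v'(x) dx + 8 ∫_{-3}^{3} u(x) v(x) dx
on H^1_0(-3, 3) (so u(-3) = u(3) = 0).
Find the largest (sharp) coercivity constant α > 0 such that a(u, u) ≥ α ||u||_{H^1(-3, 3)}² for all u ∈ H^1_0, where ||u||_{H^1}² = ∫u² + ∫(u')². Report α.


α = 1

Coercivity of a(·,·) on H^1_0(-3, 3) means a(u, u) ≥ α ||u||_{H^1}² for every u ∈ H^1_0.
The interval has length L = 6, and Poincaré/coercivity depend only on L. Here a(u, u) = ∫(u')² + (8)·∫u².
Here c = 8 ≥ 1, so a(u,u) = ∫(u')² + c∫u² ≥ ∫(u')² + ∫u² = ||u||_{H^1}², i.e. α = 1 works. No larger α is possible: a(u,u) ≥ α||u||_{H^1}² means (1−α)∫(u')² ≥ (α−c)∫u², and for the modes u_n = sin(nπ(x−x₀)/L) (x₀ the left endpoint) one has ∫u_n²/∫(u_n')² = (L/(nπ))² → 0, so a(u_n,u_n)/||u_n||_{H^1}² → 1. Hence the optimal constant is α = 1.
Therefore α = 1.


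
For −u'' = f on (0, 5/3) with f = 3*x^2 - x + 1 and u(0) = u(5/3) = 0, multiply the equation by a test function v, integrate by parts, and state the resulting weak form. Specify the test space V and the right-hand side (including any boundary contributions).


V = H^1_0(0, 5/3) (so v(0) = v(5/3) = 0); weak form: ∫_0^5/3 u'v' dx = ∫_0^5/3 (3*x^2 - x + 1) v dx for all v ∈ V.

Multiply both sides by a test function v and integrate from 0 to 5/3:
  ∫_0^5/3 −u''(x) v(x) dx = ∫_0^5/3 f(x) v(x) dx.
Integrate the LHS by parts once:
  ∫_0^5/3 −u'' v dx = −[u'(x) v(x)]_0^5/3 + ∫_0^5/3 u'(x) v'(x) dx.
Thus ∫_0^5/3 u'(x) v'(x) dx = ∫_0^5/3 f(x) v(x) dx + [u'(x) v(x)]_0^5/3.
Choose V so that boundary terms are either known or forced to vanish.
u is Dirichlet: u(0) = u(5/3) = 0. Let V = H^1_0(0, 5/3); then v(0) = v(5/3) = 0, and [u' v]_0^5/3 = 0.
Weak formulation: find u (satisfying any essential BC) such that ∫_0^5/3 u'(x) v'(x) dx = ∫_0^5/3 f v dx for all v ∈ V.
Substituting f(x) = 3*x^2 - x + 1, the right-hand side is ∫_0^5/3 (3*x^2 - x + 1) v dx.


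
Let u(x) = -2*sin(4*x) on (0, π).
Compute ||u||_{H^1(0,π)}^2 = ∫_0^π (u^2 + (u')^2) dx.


||u||_{H^1(0,π)}^2 = 34*π

u'(x) = -8*cos(4*x).
Expand u² and (u')² and integrate term by term on (0, π), using: for integers n ≥ 1, ∫_0^π sin²(nx) dx = ∫_0^π cos²(nx) dx = π/2; for n ≠ n', ∫_0^π sin(nx)sin(n'x) dx = ∫_0^π cos(nx)cos(n'x) dx = 0; and by product-to-sum, ∫_0^π sin(nx)cos(n'x) dx = ½∫_0^π [sin((n+n')x) + sin((n−n')x)] dx, which is 0 when n+n' is even and 2n/(n²−n'²) when n+n' is odd (it need not vanish on (0, π)).
  u² squared terms: (-2)²·∫sin(4x)² dx = 4·π/2 = 2*π.
  So ∫_0^π u² dx = 2*π.
  (u')² squared terms: (-8)²·∫cos(4x)² dx = 64·π/2 = 32*π.
  So ∫_0^π (u')² dx = 32*π.
||u||_{H^1}^2 = (2*π) + (32*π) = 34*π.


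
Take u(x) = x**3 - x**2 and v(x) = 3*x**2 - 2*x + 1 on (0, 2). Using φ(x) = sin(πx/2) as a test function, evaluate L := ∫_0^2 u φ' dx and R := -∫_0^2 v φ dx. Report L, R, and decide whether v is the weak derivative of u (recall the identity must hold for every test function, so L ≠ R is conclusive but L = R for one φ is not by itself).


LHS = -16/π + 96/π^3, RHS = -20/π + 96/π^3. No, v is not the weak derivative of u.

u(x) = x**3 - x**2, classical derivative u'(x) = 3*x**2 - 2*x.
φ(x) = sin(πx/2), so φ'(x) = π*cos(π*x/2)/2.
Note φ(0) = φ(2) = 0, so the boundary term u·φ vanishes.
LHS = ∫_0^2 u(x) φ'(x) dx = ∫_0^2 (π*x^3*cos(π*x/2)/2 - π*x^2*cos(π*x/2)/2) dx. Term by term:
  ∫_0^2 π*x^3*cos(π*x/2)/2 dx = -24/π + 96/π^3;  ∫_0^2 -π*x^2*cos(π*x/2)/2 dx = 8/π.
Sum: -24/π + 96/π^3 + 8/π = -16/π + 96/π^3.
So LHS = -16/π + 96/π^3.
∫_0^2 v(x) φ(x) dx = ∫_0^2 (3*x^2*sin(π*x/2) - 2*x*sin(π*x/2) + sin(π*x/2)) dx. Term by term:
  ∫_0^2 -2*x*sin(π*x/2) dx = -8/π;  ∫_0^2 3*x^2*sin(π*x/2) dx = -96/π^3 + 24/π;  ∫_0^2 sin(π*x/2) dx = 4/π.
Sum: -8/π + -96/π^3 + 24/π + 4/π = -96/π^3 + 20/π.
So RHS = -∫_0^2 v(x) φ(x) dx = -20/π + 96/π^3.
LHS − RHS = 4/π ≠ 0, so the identity fails.
(For a valid weak derivative the identity must hold for EVERY test function, in particular this one. The failure shows v is NOT the weak derivative of u.)
Correct weak derivative would be u'(x) = 3*x**2 - 2*x.


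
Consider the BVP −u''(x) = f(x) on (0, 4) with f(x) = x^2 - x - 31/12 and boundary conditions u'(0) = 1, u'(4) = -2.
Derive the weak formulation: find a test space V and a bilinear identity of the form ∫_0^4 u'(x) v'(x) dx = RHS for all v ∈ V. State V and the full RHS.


V = H^1(0, 4) (v unrestricted at boundary; u is determined up to an additive constant); weak form: ∫_0^4 u'v' dx = ∫_0^4 (x^2 - x - 31/12) v dx − 2·v(4) − v(0) for all v ∈ V.

Multiply both sides by a test function v and integrate from 0 to 4:
  ∫_0^4 −u''(x) v(x) dx = ∫_0^4 f(x) v(x) dx.
Integrate the LHS by parts once:
  ∫_0^4 −u'' v dx = −[u'(x) v(x)]_0^4 + ∫_0^4 u'(x) v'(x) dx.
Thus ∫_0^4 u'(x) v'(x) dx = ∫_0^4 f(x) v(x) dx + [u'(x) v(x)]_0^4.
Choose V so that boundary terms are either known or forced to vanish.
u has inhomogeneous Neumann u'(0) = 1, u'(4) = -2. [u' v]_0^4 = (-2)·v(4) − (1)·v(0) = − 2·v(4) − v(0). Take V = H^1(0, 4); boundary term becomes part of RHS.
Weak formulation: find u (satisfying any essential BC) such that ∫_0^4 u'(x) v'(x) dx = ∫_0^4 f v dx − 2·v(4) − v(0) for all v ∈ V (Neumann data are natural BCs: they enter the RHS as boundary terms).
Substituting f(x) = x^2 - x - 31/12, the right-hand side is ∫_0^4 (x^2 - x - 31/12) v dx − 2·v(4) − v(0).
Compatibility check (pure Neumann): taking v ≡ 1 ∈ V gives 0 = ∫_0^4 f dx + (-2) − (1), i.e. ∫_0^4 f dx must equal u'(0) − u'(4) = 3. Indeed ∫_0^4 (x^2 - x - 31/12) dx = 3, so the data are compatible. The solution is then unique only up to an additive constant (fix it e.g. by requiring ∫_0^4 u dx = 0).


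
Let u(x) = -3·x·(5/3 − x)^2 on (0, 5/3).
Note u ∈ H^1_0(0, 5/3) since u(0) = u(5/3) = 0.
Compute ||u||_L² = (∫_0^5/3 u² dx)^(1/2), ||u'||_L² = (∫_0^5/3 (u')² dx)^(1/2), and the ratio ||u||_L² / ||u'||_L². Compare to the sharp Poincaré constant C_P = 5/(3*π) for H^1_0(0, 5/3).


||u||_L² / ||u'||_L² = 5*sqrt(14)/42 < C_P = 5/(3*π).

u(x) = -3·x·(5/3 − x)^2, so u'(x) = (5 - 9*x)*(x - 5/3).
u(x) = -3·x·(5/3 − x)^2 vanishes at x = 0 and x = 5/3, so u ∈ H^1_0(0, 5/3). Differentiate via the product rule and integrate the resulting polynomials term by term.
  ∫_0^5/3 u² dx = ∫_0^5/3 (9*x^6 - 60*x^5 + 150*x^4 - 500*x^3/3 + 625*x^2/9) dx. Term by term:
    ∫_0^5/3 9*x^6 dx = 78125/1701;  ∫_0^5/3 -60*x^5 dx = -156250/729;  ∫_0^5/3 150*x^4 dx = 31250/81;
    ∫_0^5/3 -500*x^3/3 dx = -78125/243;  ∫_0^5/3 625*x^2/9 dx = 78125/729.
  Sum: 78125/1701 − 156250/729 + 31250/81 − 78125/243 + 78125/729 = 15625/5103.
  ∫_0^5/3 (u')² dx = ∫_0^5/3 (81*x^4 - 360*x^3 + 550*x^2 - 1000*x/3 + 625/9) dx. Term by term:
    ∫_0^5/3 81*x^4 dx = 625/3;  ∫_0^5/3 -360*x^3 dx = -6250/9;  ∫_0^5/3 550*x^2 dx = 68750/81;
    ∫_0^5/3 -1000*x/3 dx = -12500/27;  ∫_0^5/3 625/9 dx = 3125/27.
  Sum: 625/3 − 6250/9 + 68750/81 − 12500/27 + 3125/27 = 1250/81.
∫_0^5/3 u² dx = 15625/5103, so ||u||_L² = 125*sqrt(7)/189.
∫_0^5/3 (u')² dx = 1250/81, so ||u'||_L² = 25*sqrt(2)/9.
Ratio ||u||_L² / ||u'||_L² = 5*sqrt(14)/42.
Sharp Poincaré constant on H^1_0(0, 5/3) is C_P = L/π = 5/(3*π), achieved by sin(3*π/5·x).
A polynomial bump cannot attain the sharp Poincaré constant (only the first sine eigenfunction does), so the ratio is strictly less than C_P, consistent with ||u||_L² ≤ C_P ||u'||_L².


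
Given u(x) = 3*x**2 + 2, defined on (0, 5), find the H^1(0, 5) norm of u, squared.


||u||_{H^1}^2 = 7645

The H^1 norm (squared) on an interval (0, L) is
  ||u||_{H^1}^2 = ∫_0^L u(x)^2 dx + ∫_0^L u'(x)^2 dx.
Compute u'(x) = 6*x.
Then u(x)^2 = 9*x**4 + 12*x**2 + 4 and u'(x)^2 = 36*x**2.
Integrate each monomial from 0 to 5 using ∫_0^5 c·x^n dx = c·5^(n+1)/(n+1):
  ∫_0^5 u(x)^2 dx = ∫_0^5 (9*x^4 + 12*x^2 + 4) dx. Term by term:
    ∫_0^5 9*x^4 dx = 5625;  ∫_0^5 12*x^2 dx = 500;  ∫_0^5 4 dx = 20.
  Sum: 5625 + 500 + 20 = 6145.
  ∫_0^5 u'(x)^2 dx = ∫_0^5 (36*x^2) dx. Term by term:
    ∫_0^5 36*x^2 dx = 1500.
Adding: ||u||_{H^1}^2 = 6145 + 1500 = 7645.


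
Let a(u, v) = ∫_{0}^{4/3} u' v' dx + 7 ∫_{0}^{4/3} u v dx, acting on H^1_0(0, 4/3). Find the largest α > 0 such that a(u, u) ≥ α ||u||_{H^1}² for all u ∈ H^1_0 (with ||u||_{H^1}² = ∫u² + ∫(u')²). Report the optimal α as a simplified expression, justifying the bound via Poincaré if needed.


α = 1

Coercivity of a(·,·) on H^1_0(0, 4/3) means a(u, u) ≥ α ||u||_{H^1}² for every u ∈ H^1_0.
The interval has length L = 4/3, and Poincaré/coercivity depend only on L. Here a(u, u) = ∫(u')² + (7)·∫u².
Here c = 7 ≥ 1, so a(u,u) = ∫(u')² + c∫u² ≥ ∫(u')² + ∫u² = ||u||_{H^1}², i.e. α = 1 works. No larger α is possible: a(u,u) ≥ α||u||_{H^1}² means (1−α)∫(u')² ≥ (α−c)∫u², and for the modes u_n = sin(nπ(x−x₀)/L) (x₀ the left endpoint) one has ∫u_n²/∫(u_n')² = (L/(nπ))² → 0, so a(u_n,u_n)/||u_n||_{H^1}² → 1. Hence the optimal constant is α = 1.
Therefore α = 1.


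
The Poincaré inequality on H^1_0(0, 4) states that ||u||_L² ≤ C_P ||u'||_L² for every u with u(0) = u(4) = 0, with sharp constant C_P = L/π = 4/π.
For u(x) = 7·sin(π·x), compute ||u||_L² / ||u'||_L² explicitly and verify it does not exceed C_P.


||u||_L² / ||u'||_L² = 1/π < C_P = 4/π.

u(x) = 7·sin(π·x), so u'(x) = 7*π*cos(π*x).
Writing u(x) = A·sin(kπx/L) with A = 7 and k = 4, use ∫_0^L sin²(kπx/L) dx = L/2 and ∫_0^L cos²(kπx/L) dx = L/2.
u² = 49·sin²(π·x) and (u')² = 49*π^2·cos²(π·x), and each of sin², cos² integrates to L/2 = 2 over (0, 4).
∫_0^4 u² dx = 98, so ||u||_L² = 7*sqrt(2).
∫_0^4 (u')² dx = 98*π^2, so ||u'||_L² = 7*sqrt(2)*π.
Ratio ||u||_L² / ||u'||_L² = 1/π.
Sharp Poincaré constant on H^1_0(0, 4) is C_P = L/π = 4/π, achieved by sin(π/4·x).
This is the k = 4 harmonic; the ratio L/(kπ) is strictly less than C_P = L/π, consistent with the sharp inequality ||u||_L² ≤ C_P ||u'||_L².


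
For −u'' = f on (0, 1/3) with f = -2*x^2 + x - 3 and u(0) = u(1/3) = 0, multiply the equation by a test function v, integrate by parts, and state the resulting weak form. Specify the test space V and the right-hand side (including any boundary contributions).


V = H^1_0(0, 1/3) (so v(0) = v(1/3) = 0); weak form: ∫_0^1/3 u'v' dx = ∫_0^1/3 (-2*x^2 + x - 3) v dx for all v ∈ V.

Multiply both sides by a test function v and integrate from 0 to 1/3:
  ∫_0^1/3 −u''(x) v(x) dx = ∫_0^1/3 f(x) v(x) dx.
Integrate the LHS by parts once:
  ∫_0^1/3 −u'' v dx = −[u'(x) v(x)]_0^1/3 + ∫_0^1/3 u'(x) v'(x) dx.
Thus ∫_0^1/3 u'(x) v'(x) dx = ∫_0^1/3 f(x) v(x) dx + [u'(x) v(x)]_0^1/3.
Choose V so that boundary terms are either known or forced to vanish.
u is Dirichlet: u(0) = u(1/3) = 0. Let V = H^1_0(0, 1/3); then v(0) = v(1/3) = 0, and [u' v]_0^1/3 = 0.
Weak formulation: find u (satisfying any essential BC) such that ∫_0^1/3 u'(x) v'(x) dx = ∫_0^1/3 f v dx for all v ∈ V.
Substituting f(x) = -2*x^2 + x - 3, the right-hand side is ∫_0^1/3 (-2*x^2 + x - 3) v dx.
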